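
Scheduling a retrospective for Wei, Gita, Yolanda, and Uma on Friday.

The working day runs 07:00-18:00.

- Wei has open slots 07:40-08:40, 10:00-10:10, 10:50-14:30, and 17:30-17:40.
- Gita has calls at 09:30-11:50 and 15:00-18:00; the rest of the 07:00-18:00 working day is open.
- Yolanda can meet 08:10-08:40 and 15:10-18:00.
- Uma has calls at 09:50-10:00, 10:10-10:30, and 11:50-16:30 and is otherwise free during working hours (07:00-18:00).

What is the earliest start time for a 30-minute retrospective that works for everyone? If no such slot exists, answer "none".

Gita free within 07:00–18:00: 07:00–09:30, 11:50–15:00.
Uma free within 07:00–18:00: 07:00–09:50, 10:00–10:10, 10:30–11:50, 16:30–18:00.
Wei ∩ Gita: 07:40–08:40, 11:50–14:30.
Wei ∩ Gita ∩ Yolanda: 08:10–08:40.
Wei ∩ Gita ∩ Yolanda ∩ Uma: 08:10–08:40.
Windows ≥ 30 min: 08:10–08:40.
Earliest such window starts at 08:10.

08:10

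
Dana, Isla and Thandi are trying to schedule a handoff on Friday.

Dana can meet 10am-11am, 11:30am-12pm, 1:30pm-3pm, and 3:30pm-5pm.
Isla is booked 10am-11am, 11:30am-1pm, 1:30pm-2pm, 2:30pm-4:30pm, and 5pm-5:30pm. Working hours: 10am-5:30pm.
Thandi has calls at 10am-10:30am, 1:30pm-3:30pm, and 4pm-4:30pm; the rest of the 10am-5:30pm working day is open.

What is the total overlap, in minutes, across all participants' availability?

Isla free within 10:00–17:30: 11:00–11:30, 13:00–13:30, 14:00–14:30, 16:30–17:00.
Thandi free within 10:00–17:30: 10:30–13:30, 15:30–16:00, 16:30–17:30.
Dana ∩ Isla: 14:00–14:30, 16:30–17:00.
Dana ∩ Isla ∩ Thandi: 16:30–17:00.
Total common minutes: 30.

30 minutes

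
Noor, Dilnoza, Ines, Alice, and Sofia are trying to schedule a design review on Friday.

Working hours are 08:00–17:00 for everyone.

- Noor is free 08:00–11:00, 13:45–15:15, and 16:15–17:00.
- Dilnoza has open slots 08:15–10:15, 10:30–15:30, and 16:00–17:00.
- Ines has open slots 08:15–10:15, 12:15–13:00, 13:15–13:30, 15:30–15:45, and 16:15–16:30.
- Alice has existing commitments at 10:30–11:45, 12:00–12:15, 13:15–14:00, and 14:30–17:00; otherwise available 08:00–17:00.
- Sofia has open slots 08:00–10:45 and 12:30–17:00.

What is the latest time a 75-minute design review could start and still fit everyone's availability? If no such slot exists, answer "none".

Alice free within 08:00–17:00: 08:00–10:30, 11:45–12:00, 12:15–13:15, 14:00–14:30.
Noor ∩ Dilnoza: 08:15–10:15, 10:30–11:00, 13:45–15:15, 16:15–17:00.
Noor ∩ Dilnoza ∩ Ines: 08:15–10:15, 16:15–16:30.
Noor ∩ Dilnoza ∩ Ines ∩ Alice: 08:15–10:15.
Noor ∩ Dilnoza ∩ Ines ∩ Alice ∩ Sofia: 08:15–10:15.
Windows ≥ 75 min: 08:15–10:15.
Latest start in the last window 08:15–10:15 is 10:15 − 75 min = 09:00.

09:00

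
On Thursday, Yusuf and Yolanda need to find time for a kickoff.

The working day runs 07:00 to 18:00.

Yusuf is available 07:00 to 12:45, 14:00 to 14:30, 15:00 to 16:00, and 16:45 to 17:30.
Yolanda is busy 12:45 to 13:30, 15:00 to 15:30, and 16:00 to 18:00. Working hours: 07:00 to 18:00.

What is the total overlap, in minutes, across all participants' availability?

405 minutes

Yolanda free within 07:00–18:00: 07:00–12:45, 13:30–15:00, 15:30–16:00.
Yusuf ∩ Yolanda: 07:00–12:45, 14:00–14:30, 15:30–16:00.
Total common minutes: 345 + 30 + 30 = 405.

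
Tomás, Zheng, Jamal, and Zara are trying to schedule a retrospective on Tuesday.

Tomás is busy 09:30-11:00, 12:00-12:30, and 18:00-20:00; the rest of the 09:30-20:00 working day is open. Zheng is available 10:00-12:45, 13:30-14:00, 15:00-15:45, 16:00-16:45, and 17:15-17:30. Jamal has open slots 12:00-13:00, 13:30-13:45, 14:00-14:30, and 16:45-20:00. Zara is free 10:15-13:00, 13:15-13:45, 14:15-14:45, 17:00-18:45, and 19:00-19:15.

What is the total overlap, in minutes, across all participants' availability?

Tomás free within 09:30–20:00: 11:00–12:00, 12:30–18:00.
Tomás ∩ Zheng: 11:00–12:00, 12:30–12:45, 13:30–14:00, 15:00–15:45, 16:00–16:45, 17:15–17:30.
Tomás ∩ Zheng ∩ Jamal: 12:30–12:45, 13:30–13:45, 17:15–17:30.
Tomás ∩ Zheng ∩ Jamal ∩ Zara: 12:30–12:45, 13:30–13:45, 17:15–17:30.
Total common minutes: 15 + 15 + 15 = 45.

45 minutes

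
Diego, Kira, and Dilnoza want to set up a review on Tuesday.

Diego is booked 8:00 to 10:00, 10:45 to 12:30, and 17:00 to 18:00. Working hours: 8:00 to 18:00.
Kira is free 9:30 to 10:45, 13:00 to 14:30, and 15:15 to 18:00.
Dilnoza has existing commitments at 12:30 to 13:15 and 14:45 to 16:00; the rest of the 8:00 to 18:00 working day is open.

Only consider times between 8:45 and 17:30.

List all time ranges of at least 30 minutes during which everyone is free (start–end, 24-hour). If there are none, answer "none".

Diego free within 08:00–18:00: 10:00–10:45, 12:30–17:00.
Dilnoza free within 08:00–18:00: 08:00–12:30, 13:15–14:45, 16:00–18:00.
Diego ∩ Kira: 10:00–10:45, 13:00–14:30, 15:15–17:00.
Diego ∩ Kira ∩ Dilnoza: 10:00–10:45, 13:15–14:30, 16:00–17:00.
Restricted to 08:45–17:30: 10:00–10:45, 13:15–14:30, 16:00–17:00.
Windows ≥ 30 min: 10:00–10:45, 13:15–14:30, 16:00–17:00.

10:00–10:45, 13:15–14:30, 16:00–17:00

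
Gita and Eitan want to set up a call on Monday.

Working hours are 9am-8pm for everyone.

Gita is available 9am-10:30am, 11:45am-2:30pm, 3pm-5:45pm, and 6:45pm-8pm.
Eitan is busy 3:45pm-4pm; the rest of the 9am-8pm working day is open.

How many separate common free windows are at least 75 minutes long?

4

Eitan free within 09:00–20:00: 09:00–15:45, 16:00–20:00.
Gita ∩ Eitan: 09:00–10:30, 11:45–14:30, 15:00–15:45, 16:00–17:45, 18:45–20:00.
Windows ≥ 75 min: 09:00–10:30, 11:45–14:30, 16:00–17:45, 18:45–20:00.
That's 4 windows.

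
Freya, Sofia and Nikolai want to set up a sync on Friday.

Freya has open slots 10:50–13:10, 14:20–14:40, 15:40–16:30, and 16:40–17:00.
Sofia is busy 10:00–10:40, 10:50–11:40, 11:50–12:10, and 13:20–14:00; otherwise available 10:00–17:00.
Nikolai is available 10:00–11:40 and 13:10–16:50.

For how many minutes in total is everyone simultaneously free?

Sofia free within 10:00–17:00: 10:40–10:50, 11:40–11:50, 12:10–13:20, 14:00–17:00.
Freya ∩ Sofia: 11:40–11:50, 12:10–13:10, 14:20–14:40, 15:40–16:30, 16:40–17:00.
Freya ∩ Sofia ∩ Nikolai: 14:20–14:40, 15:40–16:30, 16:40–16:50.
Total common minutes: 20 + 50 + 10 = 80.

80 minutes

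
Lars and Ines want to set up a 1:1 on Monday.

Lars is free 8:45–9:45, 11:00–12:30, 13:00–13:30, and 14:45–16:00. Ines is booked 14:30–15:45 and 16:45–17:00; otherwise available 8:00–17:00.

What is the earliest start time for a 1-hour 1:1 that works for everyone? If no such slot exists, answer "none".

08:45

Ines free within 08:00–17:00: 08:00–14:30, 15:45–16:45.
Lars ∩ Ines: 08:45–09:45, 11:00–12:30, 13:00–13:30, 15:45–16:00.
Windows ≥ 60 min: 08:45–09:45, 11:00–12:30.
Earliest such window starts at 08:45.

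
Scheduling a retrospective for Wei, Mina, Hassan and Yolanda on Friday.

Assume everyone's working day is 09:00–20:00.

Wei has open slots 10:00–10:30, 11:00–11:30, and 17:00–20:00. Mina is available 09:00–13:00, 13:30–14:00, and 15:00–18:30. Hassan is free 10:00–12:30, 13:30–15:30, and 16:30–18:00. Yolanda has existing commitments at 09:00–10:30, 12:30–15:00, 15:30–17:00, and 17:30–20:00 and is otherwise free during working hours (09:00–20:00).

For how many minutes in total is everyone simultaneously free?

60 minutes

Yolanda free within 09:00–20:00: 10:30–12:30, 15:00–15:30, 17:00–17:30.
Wei ∩ Mina: 10:00–10:30, 11:00–11:30, 17:00–18:30.
Wei ∩ Mina ∩ Hassan: 10:00–10:30, 11:00–11:30, 17:00–18:00.
Wei ∩ Mina ∩ Hassan ∩ Yolanda: 11:00–11:30, 17:00–17:30.
Total common minutes: 30 + 30 = 60.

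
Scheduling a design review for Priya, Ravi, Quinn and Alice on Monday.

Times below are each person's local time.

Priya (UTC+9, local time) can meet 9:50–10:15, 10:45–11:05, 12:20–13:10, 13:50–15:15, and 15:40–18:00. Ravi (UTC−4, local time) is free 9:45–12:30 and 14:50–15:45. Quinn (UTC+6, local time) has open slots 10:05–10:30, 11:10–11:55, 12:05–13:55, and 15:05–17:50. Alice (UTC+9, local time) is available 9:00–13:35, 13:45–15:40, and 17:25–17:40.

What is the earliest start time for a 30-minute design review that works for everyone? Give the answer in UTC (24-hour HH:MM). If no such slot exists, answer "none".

Priya → UTC: 00:50–01:15, 01:45–02:05, 03:20–04:10, 04:50–06:15, 06:40–09:00.
Ravi → UTC: 13:45–16:30, 18:50–19:45.
Quinn → UTC: 04:05–04:30, 05:10–05:55, 06:05–07:55, 09:05–11:50.
Alice → UTC: 00:00–04:35, 04:45–06:40, 08:25–08:40.
Priya ∩ Ravi: (none).
Priya ∩ Ravi ∩ Quinn: (none).
Priya ∩ Ravi ∩ Quinn ∩ Alice: (none).
Windows ≥ 30 min: (none).

none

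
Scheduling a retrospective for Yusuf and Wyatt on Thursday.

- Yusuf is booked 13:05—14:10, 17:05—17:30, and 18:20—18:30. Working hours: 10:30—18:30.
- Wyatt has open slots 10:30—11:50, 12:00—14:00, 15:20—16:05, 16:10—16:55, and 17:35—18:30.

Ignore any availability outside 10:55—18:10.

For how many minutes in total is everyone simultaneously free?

245 minutes

Yusuf free within 10:30–18:30: 10:30–13:05, 14:10–17:05, 17:30–18:20.
Yusuf ∩ Wyatt: 10:30–11:50, 12:00–13:05, 15:20–16:05, 16:10–16:55, 17:35–18:20.
Restricted to 10:55–18:10: 10:55–11:50, 12:00–13:05, 15:20–16:05, 16:10–16:55, 17:35–18:10.
Total common minutes: 55 + 65 + 45 + 45 + 35 = 245.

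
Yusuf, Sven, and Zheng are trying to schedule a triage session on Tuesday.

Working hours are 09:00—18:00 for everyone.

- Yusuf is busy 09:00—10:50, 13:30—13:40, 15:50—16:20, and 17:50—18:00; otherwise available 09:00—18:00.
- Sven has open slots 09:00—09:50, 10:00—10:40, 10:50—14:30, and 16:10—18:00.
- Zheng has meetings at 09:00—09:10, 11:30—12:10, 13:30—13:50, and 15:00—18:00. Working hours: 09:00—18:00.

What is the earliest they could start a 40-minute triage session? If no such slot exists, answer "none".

10:50

Yusuf free within 09:00–18:00: 10:50–13:30, 13:40–15:50, 16:20–17:50.
Zheng free within 09:00–18:00: 09:10–11:30, 12:10–13:30, 13:50–15:00.
Yusuf ∩ Sven: 10:50–13:30, 13:40–14:30, 16:20–17:50.
Yusuf ∩ Sven ∩ Zheng: 10:50–11:30, 12:10–13:30, 13:50–14:30.
Windows ≥ 40 min: 10:50–11:30, 12:10–13:30, 13:50–14:30.
Earliest such window starts at 10:50.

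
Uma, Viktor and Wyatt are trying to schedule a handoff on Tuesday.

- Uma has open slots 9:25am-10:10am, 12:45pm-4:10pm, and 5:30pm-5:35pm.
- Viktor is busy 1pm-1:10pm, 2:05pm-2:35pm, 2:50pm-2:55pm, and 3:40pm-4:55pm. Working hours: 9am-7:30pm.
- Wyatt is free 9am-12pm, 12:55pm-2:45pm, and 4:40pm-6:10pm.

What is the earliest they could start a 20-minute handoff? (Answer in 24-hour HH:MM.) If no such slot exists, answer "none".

09:25

Viktor free within 09:00–19:30: 09:00–13:00, 13:10–14:05, 14:35–14:50, 14:55–15:40, 16:55–19:30.
Uma ∩ Viktor: 09:25–10:10, 12:45–13:00, 13:10–14:05, 14:35–14:50, 14:55–15:40, 17:30–17:35.
Uma ∩ Viktor ∩ Wyatt: 09:25–10:10, 12:55–13:00, 13:10–14:05, 14:35–14:45, 17:30–17:35.
Windows ≥ 20 min: 09:25–10:10, 13:10–14:05.
Earliest such window starts at 09:25.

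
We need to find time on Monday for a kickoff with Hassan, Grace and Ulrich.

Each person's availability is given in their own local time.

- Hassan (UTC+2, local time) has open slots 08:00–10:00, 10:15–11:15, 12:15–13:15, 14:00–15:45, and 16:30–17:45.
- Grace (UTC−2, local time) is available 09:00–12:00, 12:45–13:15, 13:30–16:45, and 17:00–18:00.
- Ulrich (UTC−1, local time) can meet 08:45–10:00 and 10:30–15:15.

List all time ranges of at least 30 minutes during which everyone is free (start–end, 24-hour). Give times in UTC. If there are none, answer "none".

Hassan → UTC: 06:00–08:00, 08:15–09:15, 10:15–11:15, 12:00–13:45, 14:30–15:45.
Grace → UTC: 11:00–14:00, 14:45–15:15, 15:30–18:45, 19:00–20:00.
Ulrich → UTC: 09:45–11:00, 11:30–16:15.
Hassan ∩ Grace: 11:00–11:15, 12:00–13:45, 14:45–15:15, 15:30–15:45.
Hassan ∩ Grace ∩ Ulrich: 12:00–13:45, 14:45–15:15, 15:30–15:45.
Windows ≥ 30 min: 12:00–13:45, 14:45–15:15.

12:00–13:45, 14:45–15:15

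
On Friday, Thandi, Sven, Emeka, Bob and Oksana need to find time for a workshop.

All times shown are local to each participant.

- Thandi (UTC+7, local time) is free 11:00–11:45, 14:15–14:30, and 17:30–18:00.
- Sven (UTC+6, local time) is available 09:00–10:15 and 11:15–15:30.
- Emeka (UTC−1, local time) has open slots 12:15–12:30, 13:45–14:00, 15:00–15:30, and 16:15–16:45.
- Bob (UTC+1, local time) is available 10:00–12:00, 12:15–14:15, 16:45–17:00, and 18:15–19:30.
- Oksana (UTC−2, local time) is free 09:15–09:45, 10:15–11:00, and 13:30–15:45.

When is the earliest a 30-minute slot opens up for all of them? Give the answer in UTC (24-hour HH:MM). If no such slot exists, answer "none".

none

Thandi → UTC: 04:00–04:45, 07:15–07:30, 10:30–11:00.
Sven → UTC: 03:00–04:15, 05:15–09:30.
Emeka → UTC: 13:15–13:30, 14:45–15:00, 16:00–16:30, 17:15–17:45.
Bob → UTC: 09:00–11:00, 11:15–13:15, 15:45–16:00, 17:15–18:30.
Oksana → UTC: 11:15–11:45, 12:15–13:00, 15:30–17:45.
Thandi ∩ Sven: 04:00–04:15, 07:15–07:30.
Thandi ∩ Sven ∩ Emeka: (none).
Thandi ∩ Sven ∩ Emeka ∩ Bob: (none).
Thandi ∩ Sven ∩ Emeka ∩ Bob ∩ Oksana: (none).
Windows ≥ 30 min: (none).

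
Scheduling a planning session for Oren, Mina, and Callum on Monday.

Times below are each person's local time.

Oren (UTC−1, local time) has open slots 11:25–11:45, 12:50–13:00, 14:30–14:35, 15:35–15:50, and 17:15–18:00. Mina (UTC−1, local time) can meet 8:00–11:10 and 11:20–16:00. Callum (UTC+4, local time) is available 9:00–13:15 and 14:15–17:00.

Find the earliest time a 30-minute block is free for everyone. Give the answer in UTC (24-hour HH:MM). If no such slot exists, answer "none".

Oren → UTC: 12:25–12:45, 13:50–14:00, 15:30–15:35, 16:35–16:50, 18:15–19:00.
Mina → UTC: 09:00–12:10, 12:20–17:00.
Callum → UTC: 05:00–09:15, 10:15–13:00.
Oren ∩ Mina: 12:25–12:45, 13:50–14:00, 15:30–15:35, 16:35–16:50.
Oren ∩ Mina ∩ Callum: 12:25–12:45.
Windows ≥ 30 min: (none).

none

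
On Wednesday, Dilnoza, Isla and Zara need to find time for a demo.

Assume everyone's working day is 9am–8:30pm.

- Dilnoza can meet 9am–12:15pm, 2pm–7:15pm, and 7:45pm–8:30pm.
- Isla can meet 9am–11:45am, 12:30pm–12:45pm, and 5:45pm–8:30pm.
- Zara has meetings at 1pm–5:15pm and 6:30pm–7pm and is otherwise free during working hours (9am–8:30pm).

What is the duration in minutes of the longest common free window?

165 minutes

Zara free within 09:00–20:30: 09:00–13:00, 17:15–18:30, 19:00–20:30.
Dilnoza ∩ Isla: 09:00–11:45, 17:45–19:15, 19:45–20:30.
Dilnoza ∩ Isla ∩ Zara: 09:00–11:45, 17:45–18:30, 19:00–19:15, 19:45–20:30.
Common window lengths: 165, 45, 15, 45 min; longest is 165.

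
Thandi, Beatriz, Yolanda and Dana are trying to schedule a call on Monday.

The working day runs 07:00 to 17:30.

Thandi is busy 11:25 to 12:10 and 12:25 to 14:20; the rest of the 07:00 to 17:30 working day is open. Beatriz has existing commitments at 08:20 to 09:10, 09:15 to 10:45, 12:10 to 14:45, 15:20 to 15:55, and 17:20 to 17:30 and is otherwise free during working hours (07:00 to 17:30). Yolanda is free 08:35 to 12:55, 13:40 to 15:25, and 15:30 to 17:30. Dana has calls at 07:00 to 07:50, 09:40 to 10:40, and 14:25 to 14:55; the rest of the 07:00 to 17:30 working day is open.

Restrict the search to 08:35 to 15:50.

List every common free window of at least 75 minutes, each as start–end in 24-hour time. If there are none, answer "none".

Thandi free within 07:00–17:30: 07:00–11:25, 12:10–12:25, 14:20–17:30.
Beatriz free within 07:00–17:30: 07:00–08:20, 09:10–09:15, 10:45–12:10, 14:45–15:20, 15:55–17:20.
Dana free within 07:00–17:30: 07:50–09:40, 10:40–14:25, 14:55–17:30.
Thandi ∩ Beatriz: 07:00–08:20, 09:10–09:15, 10:45–11:25, 14:45–15:20, 15:55–17:20.
Thandi ∩ Beatriz ∩ Yolanda: 09:10–09:15, 10:45–11:25, 14:45–15:20, 15:55–17:20.
Thandi ∩ Beatriz ∩ Yolanda ∩ Dana: 09:10–09:15, 10:45–11:25, 14:55–15:20, 15:55–17:20.
Restricted to 08:35–15:50: 09:10–09:15, 10:45–11:25, 14:55–15:20.
Windows ≥ 75 min: (none).

none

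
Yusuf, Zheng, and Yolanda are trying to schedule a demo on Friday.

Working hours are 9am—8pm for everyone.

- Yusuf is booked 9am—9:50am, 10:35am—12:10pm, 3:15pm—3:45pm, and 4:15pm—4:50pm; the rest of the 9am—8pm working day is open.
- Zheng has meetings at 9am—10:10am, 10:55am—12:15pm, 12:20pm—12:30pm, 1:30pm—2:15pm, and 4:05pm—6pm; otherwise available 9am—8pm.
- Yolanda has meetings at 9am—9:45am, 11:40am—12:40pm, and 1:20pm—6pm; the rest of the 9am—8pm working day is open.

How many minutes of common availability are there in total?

Yusuf free within 09:00–20:00: 09:50–10:35, 12:10–15:15, 15:45–16:15, 16:50–20:00.
Zheng free within 09:00–20:00: 10:10–10:55, 12:15–12:20, 12:30–13:30, 14:15–16:05, 18:00–20:00.
Yolanda free within 09:00–20:00: 09:45–11:40, 12:40–13:20, 18:00–20:00.
Yusuf ∩ Zheng: 10:10–10:35, 12:15–12:20, 12:30–13:30, 14:15–15:15, 15:45–16:05, 18:00–20:00.
Yusuf ∩ Zheng ∩ Yolanda: 10:10–10:35, 12:40–13:20, 18:00–20:00.
Total common minutes: 25 + 40 + 120 = 185.

185 minutes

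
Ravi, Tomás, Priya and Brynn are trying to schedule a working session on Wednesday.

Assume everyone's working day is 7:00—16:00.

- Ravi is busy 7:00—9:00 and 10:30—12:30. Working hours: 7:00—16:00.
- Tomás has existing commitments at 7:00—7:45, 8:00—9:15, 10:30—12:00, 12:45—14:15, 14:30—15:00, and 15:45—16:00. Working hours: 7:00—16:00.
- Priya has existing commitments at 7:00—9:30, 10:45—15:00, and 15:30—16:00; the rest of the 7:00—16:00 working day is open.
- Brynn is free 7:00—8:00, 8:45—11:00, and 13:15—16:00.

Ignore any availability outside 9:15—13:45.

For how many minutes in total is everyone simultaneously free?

Ravi free within 07:00–16:00: 09:00–10:30, 12:30–16:00.
Tomás free within 07:00–16:00: 07:45–08:00, 09:15–10:30, 12:00–12:45, 14:15–14:30, 15:00–15:45.
Priya free within 07:00–16:00: 09:30–10:45, 15:00–15:30.
Ravi ∩ Tomás: 09:15–10:30, 12:30–12:45, 14:15–14:30, 15:00–15:45.
Ravi ∩ Tomás ∩ Priya: 09:30–10:30, 15:00–15:30.
Ravi ∩ Tomás ∩ Priya ∩ Brynn: 09:30–10:30, 15:00–15:30.
Restricted to 09:15–13:45: 09:30–10:30.
Total common minutes: 60.

60 minutes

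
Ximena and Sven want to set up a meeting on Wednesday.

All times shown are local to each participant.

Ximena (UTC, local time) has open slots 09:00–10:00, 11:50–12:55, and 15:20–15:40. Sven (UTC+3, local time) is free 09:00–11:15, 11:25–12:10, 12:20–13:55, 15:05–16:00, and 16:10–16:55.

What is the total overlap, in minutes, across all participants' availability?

100 minutes

Ximena → UTC: 09:00–10:00, 11:50–12:55, 15:20–15:40.
Sven → UTC: 06:00–08:15, 08:25–09:10, 09:20–10:55, 12:05–13:00, 13:10–13:55.
Ximena ∩ Sven: 09:00–09:10, 09:20–10:00, 12:05–12:55.
Total common minutes: 10 + 40 + 50 = 100.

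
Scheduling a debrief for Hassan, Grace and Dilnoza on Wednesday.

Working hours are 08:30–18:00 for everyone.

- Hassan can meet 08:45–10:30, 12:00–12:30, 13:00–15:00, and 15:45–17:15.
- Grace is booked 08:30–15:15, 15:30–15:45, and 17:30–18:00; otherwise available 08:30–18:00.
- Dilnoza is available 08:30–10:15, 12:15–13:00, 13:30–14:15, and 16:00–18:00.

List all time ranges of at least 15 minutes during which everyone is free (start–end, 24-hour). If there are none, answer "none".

16:00–17:15

Grace free within 08:30–18:00: 15:15–15:30, 15:45–17:30.
Hassan ∩ Grace: 15:45–17:15.
Hassan ∩ Grace ∩ Dilnoza: 16:00–17:15.
Windows ≥ 15 min: 16:00–17:15.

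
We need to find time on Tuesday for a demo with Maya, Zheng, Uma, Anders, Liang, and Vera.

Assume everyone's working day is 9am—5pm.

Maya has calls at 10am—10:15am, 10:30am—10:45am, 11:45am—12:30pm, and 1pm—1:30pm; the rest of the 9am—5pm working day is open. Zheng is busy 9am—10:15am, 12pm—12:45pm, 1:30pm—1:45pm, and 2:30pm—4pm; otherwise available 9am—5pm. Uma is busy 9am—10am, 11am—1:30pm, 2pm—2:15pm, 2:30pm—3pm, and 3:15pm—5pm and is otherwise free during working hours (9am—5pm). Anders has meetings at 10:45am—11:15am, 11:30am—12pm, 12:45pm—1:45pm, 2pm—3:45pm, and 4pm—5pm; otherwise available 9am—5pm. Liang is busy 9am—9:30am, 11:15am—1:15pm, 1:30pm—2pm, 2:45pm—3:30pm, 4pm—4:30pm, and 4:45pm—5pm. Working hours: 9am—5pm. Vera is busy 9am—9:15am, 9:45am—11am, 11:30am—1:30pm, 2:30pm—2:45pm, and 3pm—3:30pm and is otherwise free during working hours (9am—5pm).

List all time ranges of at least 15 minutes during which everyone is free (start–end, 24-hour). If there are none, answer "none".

Maya free within 09:00–17:00: 09:00–10:00, 10:15–10:30, 10:45–11:45, 12:30–13:00, 13:30–17:00.
Zheng free within 09:00–17:00: 10:15–12:00, 12:45–13:30, 13:45–14:30, 16:00–17:00.
Uma free within 09:00–17:00: 10:00–11:00, 13:30–14:00, 14:15–14:30, 15:00–15:15.
Anders free within 09:00–17:00: 09:00–10:45, 11:15–11:30, 12:00–12:45, 13:45–14:00, 15:45–16:00.
Liang free within 09:00–17:00: 09:30–11:15, 13:15–13:30, 14:00–14:45, 15:30–16:00, 16:30–16:45.
Vera free within 09:00–17:00: 09:15–09:45, 11:00–11:30, 13:30–14:30, 14:45–15:00, 15:30–17:00.
Maya ∩ Zheng: 10:15–10:30, 10:45–11:45, 12:45–13:00, 13:45–14:30, 16:00–17:00.
Maya ∩ Zheng ∩ Uma: 10:15–10:30, 10:45–11:00, 13:45–14:00, 14:15–14:30.
Maya ∩ Zheng ∩ Uma ∩ Anders: 10:15–10:30, 13:45–14:00.
Maya ∩ Zheng ∩ Uma ∩ Anders ∩ Liang: 10:15–10:30.
Maya ∩ Zheng ∩ Uma ∩ Anders ∩ Liang ∩ Vera: (none).
Windows ≥ 15 min: (none).

none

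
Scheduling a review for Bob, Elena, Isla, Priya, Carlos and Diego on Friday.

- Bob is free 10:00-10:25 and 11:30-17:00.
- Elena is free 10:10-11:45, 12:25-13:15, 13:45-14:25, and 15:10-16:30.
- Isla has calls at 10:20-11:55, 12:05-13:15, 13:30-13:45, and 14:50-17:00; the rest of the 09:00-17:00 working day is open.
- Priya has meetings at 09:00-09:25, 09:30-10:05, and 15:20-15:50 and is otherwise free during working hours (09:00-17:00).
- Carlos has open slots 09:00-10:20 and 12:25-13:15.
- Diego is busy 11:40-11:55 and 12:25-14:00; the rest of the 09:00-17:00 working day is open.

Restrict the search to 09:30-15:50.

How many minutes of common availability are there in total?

10 minutes

Isla free within 09:00–17:00: 09:00–10:20, 11:55–12:05, 13:15–13:30, 13:45–14:50.
Priya free within 09:00–17:00: 09:25–09:30, 10:05–15:20, 15:50–17:00.
Diego free within 09:00–17:00: 09:00–11:40, 11:55–12:25, 14:00–17:00.
Bob ∩ Elena: 10:10–10:25, 11:30–11:45, 12:25–13:15, 13:45–14:25, 15:10–16:30.
Bob ∩ Elena ∩ Isla: 10:10–10:20, 13:45–14:25.
Bob ∩ Elena ∩ Isla ∩ Priya: 10:10–10:20, 13:45–14:25.
Bob ∩ Elena ∩ Isla ∩ Priya ∩ Carlos: 10:10–10:20.
Bob ∩ Elena ∩ Isla ∩ Priya ∩ Carlos ∩ Diego: 10:10–10:20.
Restricted to 09:30–15:50: 10:10–10:20.
Total common minutes: 10.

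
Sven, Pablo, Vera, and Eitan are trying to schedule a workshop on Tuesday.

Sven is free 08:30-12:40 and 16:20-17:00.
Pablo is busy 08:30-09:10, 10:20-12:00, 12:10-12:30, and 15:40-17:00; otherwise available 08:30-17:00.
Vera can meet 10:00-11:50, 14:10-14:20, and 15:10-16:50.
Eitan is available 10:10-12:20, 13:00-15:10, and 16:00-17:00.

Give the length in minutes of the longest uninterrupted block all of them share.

Pablo free within 08:30–17:00: 09:10–10:20, 12:00–12:10, 12:30–15:40.
Sven ∩ Pablo: 09:10–10:20, 12:00–12:10, 12:30–12:40.
Sven ∩ Pablo ∩ Vera: 10:00–10:20.
Sven ∩ Pablo ∩ Vera ∩ Eitan: 10:10–10:20.
Single common window of 10 minutes.

10 minutes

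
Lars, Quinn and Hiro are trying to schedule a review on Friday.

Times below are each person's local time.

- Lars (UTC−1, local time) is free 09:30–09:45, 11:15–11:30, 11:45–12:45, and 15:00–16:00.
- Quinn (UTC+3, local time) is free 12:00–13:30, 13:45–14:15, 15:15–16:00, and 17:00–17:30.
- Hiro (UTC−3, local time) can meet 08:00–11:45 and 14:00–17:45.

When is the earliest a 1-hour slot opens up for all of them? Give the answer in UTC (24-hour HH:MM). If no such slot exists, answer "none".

Lars → UTC: 10:30–10:45, 12:15–12:30, 12:45–13:45, 16:00–17:00.
Quinn → UTC: 09:00–10:30, 10:45–11:15, 12:15–13:00, 14:00–14:30.
Hiro → UTC: 11:00–14:45, 17:00–20:45.
Lars ∩ Quinn: 12:15–12:30, 12:45–13:00.
Lars ∩ Quinn ∩ Hiro: 12:15–12:30, 12:45–13:00.
Windows ≥ 60 min: (none).

none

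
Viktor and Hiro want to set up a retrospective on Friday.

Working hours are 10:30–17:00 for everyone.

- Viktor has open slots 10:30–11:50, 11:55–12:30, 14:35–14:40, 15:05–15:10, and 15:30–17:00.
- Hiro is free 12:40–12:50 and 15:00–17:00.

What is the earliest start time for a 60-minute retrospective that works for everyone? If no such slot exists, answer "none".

Viktor ∩ Hiro: 15:05–15:10, 15:30–17:00.
Windows ≥ 60 min: 15:30–17:00.
Earliest such window starts at 15:30.

15:30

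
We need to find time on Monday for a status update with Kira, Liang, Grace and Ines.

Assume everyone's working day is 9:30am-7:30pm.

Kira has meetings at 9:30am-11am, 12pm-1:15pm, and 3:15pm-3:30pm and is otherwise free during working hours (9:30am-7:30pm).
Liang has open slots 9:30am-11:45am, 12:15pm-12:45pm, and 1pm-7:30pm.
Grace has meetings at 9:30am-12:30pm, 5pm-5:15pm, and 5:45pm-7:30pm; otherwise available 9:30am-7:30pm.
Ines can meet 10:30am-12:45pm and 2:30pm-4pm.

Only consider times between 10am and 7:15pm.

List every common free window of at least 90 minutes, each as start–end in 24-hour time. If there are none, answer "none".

none

Kira free within 09:30–19:30: 11:00–12:00, 13:15–15:15, 15:30–19:30.
Grace free within 09:30–19:30: 12:30–17:00, 17:15–17:45.
Kira ∩ Liang: 11:00–11:45, 13:15–15:15, 15:30–19:30.
Kira ∩ Liang ∩ Grace: 13:15–15:15, 15:30–17:00, 17:15–17:45.
Kira ∩ Liang ∩ Grace ∩ Ines: 14:30–15:15, 15:30–16:00.
Restricted to 10:00–19:15: 14:30–15:15, 15:30–16:00.
Windows ≥ 90 min: (none).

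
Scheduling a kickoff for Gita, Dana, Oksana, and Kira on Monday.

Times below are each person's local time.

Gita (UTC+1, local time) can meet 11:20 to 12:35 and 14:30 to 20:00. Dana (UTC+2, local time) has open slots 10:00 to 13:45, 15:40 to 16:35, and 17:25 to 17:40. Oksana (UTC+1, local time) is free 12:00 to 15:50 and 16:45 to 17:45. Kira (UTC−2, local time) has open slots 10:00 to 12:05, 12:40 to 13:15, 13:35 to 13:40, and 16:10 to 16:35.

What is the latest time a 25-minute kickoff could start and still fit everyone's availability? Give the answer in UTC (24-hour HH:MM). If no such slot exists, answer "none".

13:40

Gita → UTC: 10:20–11:35, 13:30–19:00.
Dana → UTC: 08:00–11:45, 13:40–14:35, 15:25–15:40.
Oksana → UTC: 11:00–14:50, 15:45–16:45.
Kira → UTC: 12:00–14:05, 14:40–15:15, 15:35–15:40, 18:10–18:35.
Gita ∩ Dana: 10:20–11:35, 13:40–14:35, 15:25–15:40.
Gita ∩ Dana ∩ Oksana: 11:00–11:35, 13:40–14:35.
Gita ∩ Dana ∩ Oksana ∩ Kira: 13:40–14:05.
Windows ≥ 25 min: 13:40–14:05.
Latest start in the last window 13:40–14:05 is 14:05 − 25 min = 13:40.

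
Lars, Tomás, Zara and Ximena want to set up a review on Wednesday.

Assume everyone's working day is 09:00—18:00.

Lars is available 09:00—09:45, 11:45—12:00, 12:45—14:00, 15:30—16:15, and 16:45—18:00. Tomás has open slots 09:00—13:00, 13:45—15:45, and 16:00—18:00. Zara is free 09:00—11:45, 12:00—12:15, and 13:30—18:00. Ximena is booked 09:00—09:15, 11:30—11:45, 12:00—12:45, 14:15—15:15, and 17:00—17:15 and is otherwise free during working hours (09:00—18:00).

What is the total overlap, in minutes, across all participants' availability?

135 minutes

Ximena free within 09:00–18:00: 09:15–11:30, 11:45–12:00, 12:45–14:15, 15:15–17:00, 17:15–18:00.
Lars ∩ Tomás: 09:00–09:45, 11:45–12:00, 12:45–13:00, 13:45–14:00, 15:30–15:45, 16:00–16:15, 16:45–18:00.
Lars ∩ Tomás ∩ Zara: 09:00–09:45, 13:45–14:00, 15:30–15:45, 16:00–16:15, 16:45–18:00.
Lars ∩ Tomás ∩ Zara ∩ Ximena: 09:15–09:45, 13:45–14:00, 15:30–15:45, 16:00–16:15, 16:45–17:00, 17:15–18:00.
Total common minutes: 30 + 15 + 15 + 15 + 15 + 45 = 135.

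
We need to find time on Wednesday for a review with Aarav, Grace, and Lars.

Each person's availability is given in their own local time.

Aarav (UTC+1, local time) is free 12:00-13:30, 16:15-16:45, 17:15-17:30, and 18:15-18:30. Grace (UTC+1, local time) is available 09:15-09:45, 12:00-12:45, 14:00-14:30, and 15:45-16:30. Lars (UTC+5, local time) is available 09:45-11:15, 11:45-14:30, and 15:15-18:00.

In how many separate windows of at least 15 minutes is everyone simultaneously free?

1

Aarav → UTC: 11:00–12:30, 15:15–15:45, 16:15–16:30, 17:15–17:30.
Grace → UTC: 08:15–08:45, 11:00–11:45, 13:00–13:30, 14:45–15:30.
Lars → UTC: 04:45–06:15, 06:45–09:30, 10:15–13:00.
Aarav ∩ Grace: 11:00–11:45, 15:15–15:30.
Aarav ∩ Grace ∩ Lars: 11:00–11:45.
Windows ≥ 15 min: 11:00–11:45.
That's 1 window.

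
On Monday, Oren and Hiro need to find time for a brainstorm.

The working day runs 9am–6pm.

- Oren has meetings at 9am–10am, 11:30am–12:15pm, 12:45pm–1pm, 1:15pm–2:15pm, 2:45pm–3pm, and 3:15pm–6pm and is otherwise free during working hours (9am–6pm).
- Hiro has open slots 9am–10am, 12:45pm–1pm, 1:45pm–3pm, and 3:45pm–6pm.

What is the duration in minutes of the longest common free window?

Oren free within 09:00–18:00: 10:00–11:30, 12:15–12:45, 13:00–13:15, 14:15–14:45, 15:00–15:15.
Oren ∩ Hiro: 14:15–14:45.
Single common window of 30 minutes.

30 minutes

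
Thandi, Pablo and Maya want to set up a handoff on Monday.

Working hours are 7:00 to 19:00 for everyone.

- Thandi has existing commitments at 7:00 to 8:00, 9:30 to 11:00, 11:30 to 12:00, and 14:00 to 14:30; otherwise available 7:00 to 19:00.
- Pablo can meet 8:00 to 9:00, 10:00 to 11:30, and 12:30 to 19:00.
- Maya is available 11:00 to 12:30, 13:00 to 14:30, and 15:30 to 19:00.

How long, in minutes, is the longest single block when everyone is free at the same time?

210 minutes

Thandi free within 07:00–19:00: 08:00–09:30, 11:00–11:30, 12:00–14:00, 14:30–19:00.
Thandi ∩ Pablo: 08:00–09:00, 11:00–11:30, 12:30–14:00, 14:30–19:00.
Thandi ∩ Pablo ∩ Maya: 11:00–11:30, 13:00–14:00, 15:30–19:00.
Common window lengths: 30, 60, 210 min; longest is 210.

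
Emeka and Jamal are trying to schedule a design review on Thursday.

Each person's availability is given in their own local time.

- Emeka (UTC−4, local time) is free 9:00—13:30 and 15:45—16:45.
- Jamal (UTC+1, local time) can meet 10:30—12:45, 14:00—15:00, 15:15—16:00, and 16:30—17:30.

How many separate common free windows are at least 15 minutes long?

Emeka → UTC: 13:00–17:30, 19:45–20:45.
Jamal → UTC: 09:30–11:45, 13:00–14:00, 14:15–15:00, 15:30–16:30.
Emeka ∩ Jamal: 13:00–14:00, 14:15–15:00, 15:30–16:30.
Windows ≥ 15 min: 13:00–14:00, 14:15–15:00, 15:30–16:30.
That's 3 windows.

3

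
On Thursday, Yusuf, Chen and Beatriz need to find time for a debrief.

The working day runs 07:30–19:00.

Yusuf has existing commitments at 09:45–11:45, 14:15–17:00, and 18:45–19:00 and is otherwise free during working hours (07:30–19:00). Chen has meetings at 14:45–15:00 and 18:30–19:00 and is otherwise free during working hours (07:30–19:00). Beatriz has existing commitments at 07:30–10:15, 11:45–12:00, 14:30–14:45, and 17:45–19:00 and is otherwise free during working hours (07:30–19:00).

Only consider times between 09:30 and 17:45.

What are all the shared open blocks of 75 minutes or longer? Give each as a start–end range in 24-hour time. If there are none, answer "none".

Yusuf free within 07:30–19:00: 07:30–09:45, 11:45–14:15, 17:00–18:45.
Chen free within 07:30–19:00: 07:30–14:45, 15:00–18:30.
Beatriz free within 07:30–19:00: 10:15–11:45, 12:00–14:30, 14:45–17:45.
Yusuf ∩ Chen: 07:30–09:45, 11:45–14:15, 17:00–18:30.
Yusuf ∩ Chen ∩ Beatriz: 12:00–14:15, 17:00–17:45.
Restricted to 09:30–17:45: 12:00–14:15, 17:00–17:45.
Windows ≥ 75 min: 12:00–14:15.

12:00–14:15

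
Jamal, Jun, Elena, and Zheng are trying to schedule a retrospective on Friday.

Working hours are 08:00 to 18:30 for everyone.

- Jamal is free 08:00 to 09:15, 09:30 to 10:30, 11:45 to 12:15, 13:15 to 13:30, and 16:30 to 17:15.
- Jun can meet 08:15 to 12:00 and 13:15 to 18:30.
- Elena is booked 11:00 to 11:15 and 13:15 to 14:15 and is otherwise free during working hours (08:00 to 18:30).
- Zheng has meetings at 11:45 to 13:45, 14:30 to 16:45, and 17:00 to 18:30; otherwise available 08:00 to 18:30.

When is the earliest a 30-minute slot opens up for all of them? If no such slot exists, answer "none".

08:15

Elena free within 08:00–18:30: 08:00–11:00, 11:15–13:15, 14:15–18:30.
Zheng free within 08:00–18:30: 08:00–11:45, 13:45–14:30, 16:45–17:00.
Jamal ∩ Jun: 08:15–09:15, 09:30–10:30, 11:45–12:00, 13:15–13:30, 16:30–17:15.
Jamal ∩ Jun ∩ Elena: 08:15–09:15, 09:30–10:30, 11:45–12:00, 16:30–17:15.
Jamal ∩ Jun ∩ Elena ∩ Zheng: 08:15–09:15, 09:30–10:30, 16:45–17:00.
Windows ≥ 30 min: 08:15–09:15, 09:30–10:30.
Earliest such window starts at 08:15.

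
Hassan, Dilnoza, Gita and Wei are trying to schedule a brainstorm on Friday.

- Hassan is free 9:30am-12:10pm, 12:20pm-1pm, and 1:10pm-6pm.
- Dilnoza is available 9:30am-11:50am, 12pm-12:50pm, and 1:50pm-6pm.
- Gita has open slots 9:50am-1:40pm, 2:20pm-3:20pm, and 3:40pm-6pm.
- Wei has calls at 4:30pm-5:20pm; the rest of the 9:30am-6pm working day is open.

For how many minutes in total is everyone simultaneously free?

Wei free within 09:30–18:00: 09:30–16:30, 17:20–18:00.
Hassan ∩ Dilnoza: 09:30–11:50, 12:00–12:10, 12:20–12:50, 13:50–18:00.
Hassan ∩ Dilnoza ∩ Gita: 09:50–11:50, 12:00–12:10, 12:20–12:50, 14:20–15:20, 15:40–18:00.
Hassan ∩ Dilnoza ∩ Gita ∩ Wei: 09:50–11:50, 12:00–12:10, 12:20–12:50, 14:20–15:20, 15:40–16:30, 17:20–18:00.
Total common minutes: 120 + 10 + 30 + 60 + 50 + 40 = 310.

310 minutes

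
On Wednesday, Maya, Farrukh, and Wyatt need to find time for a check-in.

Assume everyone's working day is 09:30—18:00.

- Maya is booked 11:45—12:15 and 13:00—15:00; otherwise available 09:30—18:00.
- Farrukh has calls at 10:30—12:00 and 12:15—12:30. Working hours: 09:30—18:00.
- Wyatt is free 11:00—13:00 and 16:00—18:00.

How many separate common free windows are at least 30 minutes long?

2

Maya free within 09:30–18:00: 09:30–11:45, 12:15–13:00, 15:00–18:00.
Farrukh free within 09:30–18:00: 09:30–10:30, 12:00–12:15, 12:30–18:00.
Maya ∩ Farrukh: 09:30–10:30, 12:30–13:00, 15:00–18:00.
Maya ∩ Farrukh ∩ Wyatt: 12:30–13:00, 16:00–18:00.
Windows ≥ 30 min: 12:30–13:00, 16:00–18:00.
That's 2 windows.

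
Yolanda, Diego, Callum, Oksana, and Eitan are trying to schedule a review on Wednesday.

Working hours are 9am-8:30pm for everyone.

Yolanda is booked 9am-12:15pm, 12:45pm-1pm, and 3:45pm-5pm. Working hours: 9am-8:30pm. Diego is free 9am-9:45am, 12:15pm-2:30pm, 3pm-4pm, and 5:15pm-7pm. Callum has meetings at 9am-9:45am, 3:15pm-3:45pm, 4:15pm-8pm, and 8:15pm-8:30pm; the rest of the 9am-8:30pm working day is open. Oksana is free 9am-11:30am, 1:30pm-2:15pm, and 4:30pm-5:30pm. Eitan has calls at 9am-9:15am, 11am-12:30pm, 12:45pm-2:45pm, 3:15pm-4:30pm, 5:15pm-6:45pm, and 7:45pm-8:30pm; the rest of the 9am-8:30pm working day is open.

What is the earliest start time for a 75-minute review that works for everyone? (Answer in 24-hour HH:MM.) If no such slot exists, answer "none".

none

Yolanda free within 09:00–20:30: 12:15–12:45, 13:00–15:45, 17:00–20:30.
Callum free within 09:00–20:30: 09:45–15:15, 15:45–16:15, 20:00–20:15.
Eitan free within 09:00–20:30: 09:15–11:00, 12:30–12:45, 14:45–15:15, 16:30–17:15, 18:45–19:45.
Yolanda ∩ Diego: 12:15–12:45, 13:00–14:30, 15:00–15:45, 17:15–19:00.
Yolanda ∩ Diego ∩ Callum: 12:15–12:45, 13:00–14:30, 15:00–15:15.
Yolanda ∩ Diego ∩ Callum ∩ Oksana: 13:30–14:15.
Yolanda ∩ Diego ∩ Callum ∩ Oksana ∩ Eitan: (none).
Windows ≥ 75 min: (none).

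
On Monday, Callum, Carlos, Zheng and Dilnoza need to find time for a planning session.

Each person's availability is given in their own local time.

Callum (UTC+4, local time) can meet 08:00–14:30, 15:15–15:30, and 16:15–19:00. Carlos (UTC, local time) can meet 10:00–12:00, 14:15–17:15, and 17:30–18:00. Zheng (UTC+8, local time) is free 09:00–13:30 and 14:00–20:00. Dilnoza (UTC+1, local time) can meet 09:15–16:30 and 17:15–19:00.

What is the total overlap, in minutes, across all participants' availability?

Callum → UTC: 04:00–10:30, 11:15–11:30, 12:15–15:00.
Carlos → UTC: 10:00–12:00, 14:15–17:15, 17:30–18:00.
Zheng → UTC: 01:00–05:30, 06:00–12:00.
Dilnoza → UTC: 08:15–15:30, 16:15–18:00.
Callum ∩ Carlos: 10:00–10:30, 11:15–11:30, 14:15–15:00.
Callum ∩ Carlos ∩ Zheng: 10:00–10:30, 11:15–11:30.
Callum ∩ Carlos ∩ Zheng ∩ Dilnoza: 10:00–10:30, 11:15–11:30.
Total common minutes: 30 + 15 = 45.

45 minutes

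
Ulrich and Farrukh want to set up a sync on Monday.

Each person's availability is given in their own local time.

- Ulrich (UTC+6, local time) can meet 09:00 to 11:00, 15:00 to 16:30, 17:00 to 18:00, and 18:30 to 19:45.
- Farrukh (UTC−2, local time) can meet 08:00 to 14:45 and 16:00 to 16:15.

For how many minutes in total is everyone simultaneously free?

Ulrich → UTC: 03:00–05:00, 09:00–10:30, 11:00–12:00, 12:30–13:45.
Farrukh → UTC: 10:00–16:45, 18:00–18:15.
Ulrich ∩ Farrukh: 10:00–10:30, 11:00–12:00, 12:30–13:45.
Total common minutes: 30 + 60 + 75 = 165.

165 minutes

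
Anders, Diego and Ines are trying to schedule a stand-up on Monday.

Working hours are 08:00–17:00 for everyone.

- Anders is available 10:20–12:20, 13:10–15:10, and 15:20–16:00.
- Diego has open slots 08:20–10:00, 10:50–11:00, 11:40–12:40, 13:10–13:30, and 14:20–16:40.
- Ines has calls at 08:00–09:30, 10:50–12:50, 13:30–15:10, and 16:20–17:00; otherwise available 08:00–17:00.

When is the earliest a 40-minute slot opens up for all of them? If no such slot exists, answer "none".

Ines free within 08:00–17:00: 09:30–10:50, 12:50–13:30, 15:10–16:20.
Anders ∩ Diego: 10:50–11:00, 11:40–12:20, 13:10–13:30, 14:20–15:10, 15:20–16:00.
Anders ∩ Diego ∩ Ines: 13:10–13:30, 15:20–16:00.
Windows ≥ 40 min: 15:20–16:00.
Earliest such window starts at 15:20.

15:20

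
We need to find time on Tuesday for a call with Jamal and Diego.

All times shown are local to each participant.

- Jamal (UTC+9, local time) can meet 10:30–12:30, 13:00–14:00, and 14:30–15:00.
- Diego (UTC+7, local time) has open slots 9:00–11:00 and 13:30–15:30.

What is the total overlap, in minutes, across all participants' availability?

90 minutes

Jamal → UTC: 01:30–03:30, 04:00–05:00, 05:30–06:00.
Diego → UTC: 02:00–04:00, 06:30–08:30.
Jamal ∩ Diego: 02:00–03:30.
Total common minutes: 90.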